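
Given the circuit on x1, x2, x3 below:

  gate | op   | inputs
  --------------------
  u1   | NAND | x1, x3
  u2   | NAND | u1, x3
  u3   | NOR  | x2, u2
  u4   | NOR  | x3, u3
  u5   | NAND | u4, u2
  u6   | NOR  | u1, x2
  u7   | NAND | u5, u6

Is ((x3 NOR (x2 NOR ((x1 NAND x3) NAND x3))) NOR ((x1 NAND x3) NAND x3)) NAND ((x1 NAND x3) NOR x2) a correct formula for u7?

No

u1 = x1 NAND x3
u2 = u1 NAND x3 = (x1 NAND x3) NAND x3
u3 = x2 NOR u2 = x2 NOR ((x1 NAND x3) NAND x3)
u4 = x3 NOR u3 = x3 NOR (x2 NOR ((x1 NAND x3) NAND x3))
u5 = u4 NAND u2 = (x3 NOR (x2 NOR ((x1 NAND x3) NAND x3))) NAND ((x1 NAND x3) NAND x3)
u6 = u1 NOR x2 = (x1 NAND x3) NOR x2
u7 = u5 NAND u6 = ((x3 NOR (x2 NOR ((x1 NAND x3) NAND x3))) NAND ((x1 NAND x3) NAND x3)) NAND ((x1 NAND x3) NOR x2)
At x1=1, x2=0, x3=1: circuit gives 0, formula gives 1.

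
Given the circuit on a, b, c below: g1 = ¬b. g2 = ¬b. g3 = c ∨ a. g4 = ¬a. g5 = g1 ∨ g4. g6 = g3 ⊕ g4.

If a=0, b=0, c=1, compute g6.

0

g3 = 1 ∨ 0 = 1
g4 = ¬0 = 1
g6 = 1 ⊕ 1 = 0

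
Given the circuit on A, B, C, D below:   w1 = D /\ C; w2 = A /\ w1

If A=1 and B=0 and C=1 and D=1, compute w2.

w1 = 1 /\ 1 = 1
w2 = 1 /\ 1 = 1

1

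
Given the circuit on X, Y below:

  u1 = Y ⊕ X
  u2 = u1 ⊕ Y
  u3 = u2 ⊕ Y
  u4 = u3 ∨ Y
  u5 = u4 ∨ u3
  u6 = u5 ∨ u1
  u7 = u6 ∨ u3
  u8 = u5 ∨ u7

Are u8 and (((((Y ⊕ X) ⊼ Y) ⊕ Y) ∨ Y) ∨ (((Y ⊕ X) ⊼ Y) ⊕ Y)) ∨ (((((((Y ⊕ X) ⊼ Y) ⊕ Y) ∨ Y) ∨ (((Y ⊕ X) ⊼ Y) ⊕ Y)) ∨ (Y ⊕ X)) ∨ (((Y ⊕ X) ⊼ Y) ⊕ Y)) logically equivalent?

u1 = Y ⊕ X
u2 = u1 ⊕ Y = (Y ⊕ X) ⊕ Y
u3 = u2 ⊕ Y = ((Y ⊕ X) ⊕ Y) ⊕ Y
u4 = u3 ∨ Y = (((Y ⊕ X) ⊕ Y) ⊕ Y) ∨ Y
u5 = u4 ∨ u3 = ((((Y ⊕ X) ⊕ Y) ⊕ Y) ∨ Y) ∨ (((Y ⊕ X) ⊕ Y) ⊕ Y)
u6 = u5 ∨ u1 = (((((Y ⊕ X) ⊕ Y) ⊕ Y) ∨ Y) ∨ (((Y ⊕ X) ⊕ Y) ⊕ Y)) ∨ (Y ⊕ X)
u7 = u6 ∨ u3 = ((((((Y ⊕ X) ⊕ Y) ⊕ Y) ∨ Y) ∨ (((Y ⊕ X) ⊕ Y) ⊕ Y)) ∨ (Y ⊕ X)) ∨ (((Y ⊕ X) ⊕ Y) ⊕ Y)
u8 = u5 ∨ u7 = (((((Y ⊕ X) ⊕ Y) ⊕ Y) ∨ Y) ∨ (((Y ⊕ X) ⊕ Y) ⊕ Y)) ∨ (((((((Y ⊕ X) ⊕ Y) ⊕ Y) ∨ Y) ∨ (((Y ⊕ X) ⊕ Y) ⊕ Y)) ∨ (Y ⊕ X)) ∨ (((Y ⊕ X) ⊕ Y) ⊕ Y))
At X=0, Y=0: circuit gives 0, formula gives 1.

No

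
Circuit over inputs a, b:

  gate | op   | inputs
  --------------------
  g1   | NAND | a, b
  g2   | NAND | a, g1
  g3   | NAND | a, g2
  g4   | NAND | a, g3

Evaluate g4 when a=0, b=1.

1

g1 = 0 NAND 1 = 1
g2 = 0 NAND 1 = 1
g3 = 0 NAND 1 = 1
g4 = 0 NAND 1 = 1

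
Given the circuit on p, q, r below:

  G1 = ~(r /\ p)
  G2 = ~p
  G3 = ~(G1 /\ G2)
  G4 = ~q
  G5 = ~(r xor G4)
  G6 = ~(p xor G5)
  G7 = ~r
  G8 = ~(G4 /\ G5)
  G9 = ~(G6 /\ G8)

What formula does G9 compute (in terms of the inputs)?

~((~(p xor (~(r xor ~q)))) /\ (~(~q /\ (~(r xor ~q)))))

G4 = ~q
G5 = ~(r xor G4) = ~(r xor ~q)
G6 = ~(p xor G5) = ~(p xor (~(r xor ~q)))
G8 = ~(G4 /\ G5) = ~(~q /\ (~(r xor ~q)))
G9 = ~(G6 /\ G8) = ~((~(p xor (~(r xor ~q)))) /\ (~(~q /\ (~(r xor ~q)))))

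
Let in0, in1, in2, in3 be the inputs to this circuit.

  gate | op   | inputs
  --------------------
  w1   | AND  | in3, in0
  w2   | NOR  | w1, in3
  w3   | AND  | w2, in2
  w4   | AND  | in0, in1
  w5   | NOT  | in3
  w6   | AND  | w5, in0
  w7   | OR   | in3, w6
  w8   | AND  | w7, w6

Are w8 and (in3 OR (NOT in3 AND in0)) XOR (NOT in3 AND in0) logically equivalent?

No

w5 = NOT in3
w6 = w5 AND in0 = NOT in3 AND in0
w7 = in3 OR w6 = in3 OR (NOT in3 AND in0)
w8 = w7 AND w6 = (in3 OR (NOT in3 AND in0)) AND (NOT in3 AND in0)
At in0=0, in1=0, in2=0, in3=1: circuit gives 0, formula gives 1.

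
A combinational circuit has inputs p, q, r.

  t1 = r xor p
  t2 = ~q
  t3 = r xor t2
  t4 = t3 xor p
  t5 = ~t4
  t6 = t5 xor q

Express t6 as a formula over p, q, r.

~((r xor ~q) xor p) xor q

t2 = ~q
t3 = r xor t2 = r xor ~q
t4 = t3 xor p = (r xor ~q) xor p
t5 = ~t4 = ~((r xor ~q) xor p)
t6 = t5 xor q = ~((r xor ~q) xor p) xor q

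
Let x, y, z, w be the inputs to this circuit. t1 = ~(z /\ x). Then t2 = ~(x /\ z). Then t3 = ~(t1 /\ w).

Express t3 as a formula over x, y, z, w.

t1 = ~(z /\ x)
t3 = ~(t1 /\ w) = ~((~(z /\ x)) /\ w)

~((~(z /\ x)) /\ w)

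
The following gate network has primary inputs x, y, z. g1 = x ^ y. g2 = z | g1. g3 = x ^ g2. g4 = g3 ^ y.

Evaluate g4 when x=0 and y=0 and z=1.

g1 = 0 ^ 0 = 0
g2 = 1 | 0 = 1
g3 = 0 ^ 1 = 1
g4 = 1 ^ 0 = 1

1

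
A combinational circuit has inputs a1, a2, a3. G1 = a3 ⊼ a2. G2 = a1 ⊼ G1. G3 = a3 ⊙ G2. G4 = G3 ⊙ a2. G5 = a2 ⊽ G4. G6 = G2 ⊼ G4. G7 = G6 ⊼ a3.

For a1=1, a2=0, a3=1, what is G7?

0

G1 = 1 ⊼ 0 = 1
G2 = 1 ⊼ 1 = 0
G3 = 1 ⊙ 0 = 0
G4 = 0 ⊙ 0 = 1
G6 = 0 ⊼ 1 = 1
G7 = 1 ⊼ 1 = 0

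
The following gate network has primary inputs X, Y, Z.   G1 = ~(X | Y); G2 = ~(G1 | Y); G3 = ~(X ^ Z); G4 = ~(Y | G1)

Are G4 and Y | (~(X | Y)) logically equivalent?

No

G1 = ~(X | Y)
G4 = ~(Y | G1) = ~(Y | (~(X | Y)))
At X=0, Y=0, Z=0: circuit gives 0, formula gives 1.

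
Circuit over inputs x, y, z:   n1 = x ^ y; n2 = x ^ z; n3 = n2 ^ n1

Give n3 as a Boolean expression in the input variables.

n1 = x ^ y
n2 = x ^ z
n3 = n2 ^ n1 = (x ^ z) ^ (x ^ y)

(x ^ z) ^ (x ^ y)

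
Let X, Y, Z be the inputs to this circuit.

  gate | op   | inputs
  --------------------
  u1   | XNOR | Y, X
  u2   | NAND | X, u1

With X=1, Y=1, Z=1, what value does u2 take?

u1 = 1 XNOR 1 = 1
u2 = 1 NAND 1 = 0

0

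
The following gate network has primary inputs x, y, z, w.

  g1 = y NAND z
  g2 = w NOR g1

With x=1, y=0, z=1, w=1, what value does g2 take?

g1 = 0 NAND 1 = 1
g2 = 1 NOR 1 = 0

0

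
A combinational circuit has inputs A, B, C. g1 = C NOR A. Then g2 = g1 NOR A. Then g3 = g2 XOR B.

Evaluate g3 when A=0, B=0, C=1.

1

g1 = 1 NOR 0 = 0
g2 = 0 NOR 0 = 1
g3 = 1 XOR 0 = 1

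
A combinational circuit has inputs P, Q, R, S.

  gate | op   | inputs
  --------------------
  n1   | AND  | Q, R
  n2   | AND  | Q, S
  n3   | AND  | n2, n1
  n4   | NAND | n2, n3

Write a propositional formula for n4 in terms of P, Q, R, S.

n1 = Q AND R
n2 = Q AND S
n3 = n2 AND n1 = (Q AND S) AND (Q AND R)
n4 = n2 NAND n3 = (Q AND S) NAND ((Q AND S) AND (Q AND R))

(Q AND S) NAND ((Q AND S) AND (Q AND R))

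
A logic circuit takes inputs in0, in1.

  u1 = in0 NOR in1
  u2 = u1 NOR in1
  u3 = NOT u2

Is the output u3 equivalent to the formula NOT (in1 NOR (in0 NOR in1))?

u1 = in0 NOR in1
u2 = u1 NOR in1 = (in0 NOR in1) NOR in1
u3 = NOT u2 = NOT ((in0 NOR in1) NOR in1)
At in0=1, in1=0: circuit gives 0, formula gives 0.
At in0=0, in1=0: circuit gives 1, formula gives 1.
Agrees on all 4 inputs.

Yes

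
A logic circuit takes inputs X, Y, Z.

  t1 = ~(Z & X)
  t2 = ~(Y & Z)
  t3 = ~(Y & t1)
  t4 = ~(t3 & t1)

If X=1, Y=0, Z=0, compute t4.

t1 = ~(0 & 1) = 1
t3 = ~(0 & 1) = 1
t4 = ~(1 & 1) = 0

0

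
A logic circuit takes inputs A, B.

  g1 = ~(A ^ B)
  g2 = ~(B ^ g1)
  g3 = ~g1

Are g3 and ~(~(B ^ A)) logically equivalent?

Yes

g1 = ~(A ^ B)
g3 = ~g1 = ~(~(A ^ B))
At A=0, B=0: circuit gives 0, formula gives 0.
At A=0, B=1: circuit gives 1, formula gives 1.
Agrees on all 4 inputs.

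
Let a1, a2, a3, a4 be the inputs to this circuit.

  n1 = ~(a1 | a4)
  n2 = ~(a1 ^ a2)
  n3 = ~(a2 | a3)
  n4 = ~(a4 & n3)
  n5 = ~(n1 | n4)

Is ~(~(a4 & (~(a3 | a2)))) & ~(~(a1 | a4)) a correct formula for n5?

n1 = ~(a1 | a4)
n3 = ~(a2 | a3)
n4 = ~(a4 & n3) = ~(a4 & (~(a2 | a3)))
n5 = ~(n1 | n4) = ~((~(a1 | a4)) | (~(a4 & (~(a2 | a3)))))
At a1=0, a2=0, a3=0, a4=0: circuit gives 0, formula gives 0.
At a1=0, a2=0, a3=0, a4=1: circuit gives 1, formula gives 1.
Agrees on all 16 inputs.

Yes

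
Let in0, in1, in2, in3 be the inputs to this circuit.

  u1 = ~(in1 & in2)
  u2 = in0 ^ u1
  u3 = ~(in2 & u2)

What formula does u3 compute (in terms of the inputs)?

u1 = ~(in1 & in2)
u2 = in0 ^ u1 = in0 ^ (~(in1 & in2))
u3 = ~(in2 & u2) = ~(in2 & (in0 ^ (~(in1 & in2))))

~(in2 & (in0 ^ (~(in1 & in2))))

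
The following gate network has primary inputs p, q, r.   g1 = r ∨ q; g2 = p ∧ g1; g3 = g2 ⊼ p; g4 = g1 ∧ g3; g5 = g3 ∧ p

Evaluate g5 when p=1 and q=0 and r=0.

g1 = 0 ∨ 0 = 0
g2 = 1 ∧ 0 = 0
g3 = 0 ⊼ 1 = 1
g5 = 1 ∧ 1 = 1

1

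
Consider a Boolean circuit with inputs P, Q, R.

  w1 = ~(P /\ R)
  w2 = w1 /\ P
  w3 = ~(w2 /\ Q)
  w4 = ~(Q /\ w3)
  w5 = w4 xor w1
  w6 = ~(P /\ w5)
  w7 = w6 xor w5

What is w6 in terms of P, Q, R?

w1 = ~(P /\ R)
w2 = w1 /\ P = (~(P /\ R)) /\ P
w3 = ~(w2 /\ Q) = ~(((~(P /\ R)) /\ P) /\ Q)
w4 = ~(Q /\ w3) = ~(Q /\ (~(((~(P /\ R)) /\ P) /\ Q)))
w5 = w4 xor w1 = (~(Q /\ (~(((~(P /\ R)) /\ P) /\ Q)))) xor (~(P /\ R))
w6 = ~(P /\ w5) = ~(P /\ ((~(Q /\ (~(((~(P /\ R)) /\ P) /\ Q)))) xor (~(P /\ R))))

~(P /\ ((~(Q /\ (~(((~(P /\ R)) /\ P) /\ Q)))) xor (~(P /\ R))))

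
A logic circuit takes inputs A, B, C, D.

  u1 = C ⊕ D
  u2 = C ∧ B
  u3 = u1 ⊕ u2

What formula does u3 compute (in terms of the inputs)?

(C ⊕ D) ⊕ (C ∧ B)

u1 = C ⊕ D
u2 = C ∧ B
u3 = u1 ⊕ u2 = (C ⊕ D) ⊕ (C ∧ B)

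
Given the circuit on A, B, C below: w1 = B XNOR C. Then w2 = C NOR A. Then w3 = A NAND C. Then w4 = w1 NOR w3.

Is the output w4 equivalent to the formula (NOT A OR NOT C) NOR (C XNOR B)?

w1 = B XNOR C
w3 = A NAND C
w4 = w1 NOR w3 = (B XNOR C) NOR (A NAND C)
At A=0, B=0, C=0: circuit gives 0, formula gives 0.
At A=1, B=0, C=1: circuit gives 1, formula gives 1.
Agrees on all 8 inputs.

Yes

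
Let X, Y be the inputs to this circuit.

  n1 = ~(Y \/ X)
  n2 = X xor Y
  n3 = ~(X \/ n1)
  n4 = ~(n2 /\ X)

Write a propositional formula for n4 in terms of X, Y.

~((X xor Y) /\ X)

n2 = X xor Y
n4 = ~(n2 /\ X) = ~((X xor Y) /\ X)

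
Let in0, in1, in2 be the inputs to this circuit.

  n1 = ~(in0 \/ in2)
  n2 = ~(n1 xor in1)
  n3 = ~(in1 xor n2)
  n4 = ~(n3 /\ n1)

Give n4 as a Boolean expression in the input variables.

n1 = ~(in0 \/ in2)
n2 = ~(n1 xor in1) = ~((~(in0 \/ in2)) xor in1)
n3 = ~(in1 xor n2) = ~(in1 xor (~((~(in0 \/ in2)) xor in1)))
n4 = ~(n3 /\ n1) = ~((~(in1 xor (~((~(in0 \/ in2)) xor in1)))) /\ (~(in0 \/ in2)))

~((~(in1 xor (~((~(in0 \/ in2)) xor in1)))) /\ (~(in0 \/ in2)))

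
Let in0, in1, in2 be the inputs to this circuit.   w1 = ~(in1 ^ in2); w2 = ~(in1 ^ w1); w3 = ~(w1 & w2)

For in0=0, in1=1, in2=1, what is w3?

0

w1 = ~(1 ^ 1) = 1
w2 = ~(1 ^ 1) = 1
w3 = ~(1 & 1) = 0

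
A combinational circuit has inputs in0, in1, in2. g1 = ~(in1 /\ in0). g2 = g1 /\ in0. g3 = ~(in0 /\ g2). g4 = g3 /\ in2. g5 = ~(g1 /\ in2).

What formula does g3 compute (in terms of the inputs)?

g1 = ~(in1 /\ in0)
g2 = g1 /\ in0 = (~(in1 /\ in0)) /\ in0
g3 = ~(in0 /\ g2) = ~(in0 /\ ((~(in1 /\ in0)) /\ in0))

~(in0 /\ ((~(in1 /\ in0)) /\ in0))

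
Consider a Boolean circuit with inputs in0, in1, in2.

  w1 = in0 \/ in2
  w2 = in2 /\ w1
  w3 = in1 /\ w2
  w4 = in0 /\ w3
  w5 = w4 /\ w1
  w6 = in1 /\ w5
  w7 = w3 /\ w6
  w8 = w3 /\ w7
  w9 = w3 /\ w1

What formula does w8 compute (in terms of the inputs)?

w1 = in0 \/ in2
w2 = in2 /\ w1 = in2 /\ (in0 \/ in2)
w3 = in1 /\ w2 = in1 /\ (in2 /\ (in0 \/ in2))
w4 = in0 /\ w3 = in0 /\ (in1 /\ (in2 /\ (in0 \/ in2)))
w5 = w4 /\ w1 = (in0 /\ (in1 /\ (in2 /\ (in0 \/ in2)))) /\ (in0 \/ in2)
w6 = in1 /\ w5 = in1 /\ ((in0 /\ (in1 /\ (in2 /\ (in0 \/ in2)))) /\ (in0 \/ in2))
w7 = w3 /\ w6 = (in1 /\ (in2 /\ (in0 \/ in2))) /\ (in1 /\ ((in0 /\ (in1 /\ (in2 /\ (in0 \/ in2)))) /\ (in0 \/ in2)))
w8 = w3 /\ w7 = (in1 /\ (in2 /\ (in0 \/ in2))) /\ ((in1 /\ (in2 /\ (in0 \/ in2))) /\ (in1 /\ ((in0 /\ (in1 /\ (in2 /\ (in0 \/ in2)))) /\ (in0 \/ in2))))

(in1 /\ (in2 /\ (in0 \/ in2))) /\ ((in1 /\ (in2 /\ (in0 \/ in2))) /\ (in1 /\ ((in0 /\ (in1 /\ (in2 /\ (in0 \/ in2)))) /\ (in0 \/ in2))))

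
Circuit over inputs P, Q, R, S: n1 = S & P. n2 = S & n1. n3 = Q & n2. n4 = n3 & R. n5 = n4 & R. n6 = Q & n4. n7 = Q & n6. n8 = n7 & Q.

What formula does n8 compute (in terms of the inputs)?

(Q & (Q & ((Q & (S & (S & P))) & R))) & Q

n1 = S & P
n2 = S & n1 = S & (S & P)
n3 = Q & n2 = Q & (S & (S & P))
n4 = n3 & R = (Q & (S & (S & P))) & R
n6 = Q & n4 = Q & ((Q & (S & (S & P))) & R)
n7 = Q & n6 = Q & (Q & ((Q & (S & (S & P))) & R))
n8 = n7 & Q = (Q & (Q & ((Q & (S & (S & P))) & R))) & Q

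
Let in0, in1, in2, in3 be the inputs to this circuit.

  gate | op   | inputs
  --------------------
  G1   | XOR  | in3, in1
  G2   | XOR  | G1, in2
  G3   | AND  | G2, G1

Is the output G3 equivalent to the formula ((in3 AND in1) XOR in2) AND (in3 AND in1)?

G1 = in3 XOR in1
G2 = G1 XOR in2 = (in3 XOR in1) XOR in2
G3 = G2 AND G1 = ((in3 XOR in1) XOR in2) AND (in3 XOR in1)
At in0=0, in1=0, in2=0, in3=1: circuit gives 1, formula gives 0.

No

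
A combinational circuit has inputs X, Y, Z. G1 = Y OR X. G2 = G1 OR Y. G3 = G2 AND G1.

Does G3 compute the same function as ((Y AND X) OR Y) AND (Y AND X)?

G1 = Y OR X
G2 = G1 OR Y = (Y OR X) OR Y
G3 = G2 AND G1 = ((Y OR X) OR Y) AND (Y OR X)
At X=0, Y=1, Z=0: circuit gives 1, formula gives 0.

No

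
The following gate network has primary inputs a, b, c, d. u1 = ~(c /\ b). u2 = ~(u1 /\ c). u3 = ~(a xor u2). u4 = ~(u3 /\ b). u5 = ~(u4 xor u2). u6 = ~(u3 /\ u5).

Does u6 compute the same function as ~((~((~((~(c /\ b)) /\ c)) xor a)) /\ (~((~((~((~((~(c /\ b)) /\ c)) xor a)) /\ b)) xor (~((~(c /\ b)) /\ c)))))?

u1 = ~(c /\ b)
u2 = ~(u1 /\ c) = ~((~(c /\ b)) /\ c)
u3 = ~(a xor u2) = ~(a xor (~((~(c /\ b)) /\ c)))
u4 = ~(u3 /\ b) = ~((~(a xor (~((~(c /\ b)) /\ c)))) /\ b)
u5 = ~(u4 xor u2) = ~((~((~(a xor (~((~(c /\ b)) /\ c)))) /\ b)) xor (~((~(c /\ b)) /\ c)))
u6 = ~(u3 /\ u5) = ~((~(a xor (~((~(c /\ b)) /\ c)))) /\ (~((~((~(a xor (~((~(c /\ b)) /\ c)))) /\ b)) xor (~((~(c /\ b)) /\ c)))))
At a=1, b=0, c=0, d=0: circuit gives 0, formula gives 0.
At a=0, b=0, c=0, d=0: circuit gives 1, formula gives 1.
Agrees on all 16 inputs.

Yes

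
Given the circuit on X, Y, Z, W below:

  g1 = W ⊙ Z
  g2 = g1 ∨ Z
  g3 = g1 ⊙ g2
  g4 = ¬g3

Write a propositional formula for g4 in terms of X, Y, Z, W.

¬((W ⊙ Z) ⊙ ((W ⊙ Z) ∨ Z))

g1 = W ⊙ Z
g2 = g1 ∨ Z = (W ⊙ Z) ∨ Z
g3 = g1 ⊙ g2 = (W ⊙ Z) ⊙ ((W ⊙ Z) ∨ Z)
g4 = ¬g3 = ¬((W ⊙ Z) ⊙ ((W ⊙ Z) ∨ Z))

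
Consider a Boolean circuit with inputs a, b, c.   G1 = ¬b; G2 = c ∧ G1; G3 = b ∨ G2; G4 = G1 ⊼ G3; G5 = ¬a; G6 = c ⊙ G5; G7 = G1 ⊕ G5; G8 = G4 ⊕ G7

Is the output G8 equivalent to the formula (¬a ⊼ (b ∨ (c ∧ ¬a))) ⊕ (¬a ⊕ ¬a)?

No

G1 = ¬b
G2 = c ∧ G1 = c ∧ ¬b
G3 = b ∨ G2 = b ∨ (c ∧ ¬b)
G4 = G1 ⊼ G3 = ¬b ⊼ (b ∨ (c ∧ ¬b))
G5 = ¬a
G7 = G1 ⊕ G5 = ¬b ⊕ ¬a
G8 = G4 ⊕ G7 = (¬b ⊼ (b ∨ (c ∧ ¬b))) ⊕ (¬b ⊕ ¬a)
At a=1, b=0, c=0: circuit gives 0, formula gives 1.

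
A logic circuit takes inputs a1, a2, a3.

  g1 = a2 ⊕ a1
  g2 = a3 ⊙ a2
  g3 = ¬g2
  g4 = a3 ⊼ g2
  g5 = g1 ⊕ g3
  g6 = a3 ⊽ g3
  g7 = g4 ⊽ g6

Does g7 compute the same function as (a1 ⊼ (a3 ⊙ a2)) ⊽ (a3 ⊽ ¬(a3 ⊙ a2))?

No

g2 = a3 ⊙ a2
g3 = ¬g2 = ¬(a3 ⊙ a2)
g4 = a3 ⊼ g2 = a3 ⊼ (a3 ⊙ a2)
g6 = a3 ⊽ g3 = a3 ⊽ ¬(a3 ⊙ a2)
g7 = g4 ⊽ g6 = (a3 ⊼ (a3 ⊙ a2)) ⊽ (a3 ⊽ ¬(a3 ⊙ a2))
At a1=0, a2=1, a3=1: circuit gives 1, formula gives 0.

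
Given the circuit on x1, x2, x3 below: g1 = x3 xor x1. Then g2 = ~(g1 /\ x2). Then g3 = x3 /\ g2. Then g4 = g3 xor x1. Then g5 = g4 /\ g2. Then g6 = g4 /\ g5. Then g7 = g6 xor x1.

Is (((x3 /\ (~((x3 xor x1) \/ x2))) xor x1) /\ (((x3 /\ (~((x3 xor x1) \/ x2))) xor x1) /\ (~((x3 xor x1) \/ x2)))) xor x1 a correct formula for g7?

No

g1 = x3 xor x1
g2 = ~(g1 /\ x2) = ~((x3 xor x1) /\ x2)
g3 = x3 /\ g2 = x3 /\ (~((x3 xor x1) /\ x2))
g4 = g3 xor x1 = (x3 /\ (~((x3 xor x1) /\ x2))) xor x1
g5 = g4 /\ g2 = ((x3 /\ (~((x3 xor x1) /\ x2))) xor x1) /\ (~((x3 xor x1) /\ x2))
g6 = g4 /\ g5 = ((x3 /\ (~((x3 xor x1) /\ x2))) xor x1) /\ (((x3 /\ (~((x3 xor x1) /\ x2))) xor x1) /\ (~((x3 xor x1) /\ x2)))
g7 = g6 xor x1 = (((x3 /\ (~((x3 xor x1) /\ x2))) xor x1) /\ (((x3 /\ (~((x3 xor x1) /\ x2))) xor x1) /\ (~((x3 xor x1) /\ x2)))) xor x1
At x1=0, x2=0, x3=1: circuit gives 1, formula gives 0.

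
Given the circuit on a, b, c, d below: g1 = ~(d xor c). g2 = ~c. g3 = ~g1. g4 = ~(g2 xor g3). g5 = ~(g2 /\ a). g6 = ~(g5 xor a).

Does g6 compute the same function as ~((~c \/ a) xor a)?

No

g2 = ~c
g5 = ~(g2 /\ a) = ~(~c /\ a)
g6 = ~(g5 xor a) = ~((~(~c /\ a)) xor a)
At a=0, b=0, c=1, d=0: circuit gives 0, formula gives 1.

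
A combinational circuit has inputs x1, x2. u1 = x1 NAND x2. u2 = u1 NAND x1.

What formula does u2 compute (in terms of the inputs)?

u1 = x1 NAND x2
u2 = u1 NAND x1 = (x1 NAND x2) NAND x1

(x1 NAND x2) NAND x1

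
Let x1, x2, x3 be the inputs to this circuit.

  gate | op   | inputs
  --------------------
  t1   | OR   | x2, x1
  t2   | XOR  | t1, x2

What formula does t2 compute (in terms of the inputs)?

t1 = x2 OR x1
t2 = t1 XOR x2 = (x2 OR x1) XOR x2

(x2 OR x1) XOR x2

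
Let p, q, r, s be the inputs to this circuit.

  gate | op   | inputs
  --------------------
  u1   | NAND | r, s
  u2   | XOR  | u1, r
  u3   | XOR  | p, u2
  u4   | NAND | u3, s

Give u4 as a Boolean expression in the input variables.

(p XOR ((r NAND s) XOR r)) NAND s

u1 = r NAND s
u2 = u1 XOR r = (r NAND s) XOR r
u3 = p XOR u2 = p XOR ((r NAND s) XOR r)
u4 = u3 NAND s = (p XOR ((r NAND s) XOR r)) NAND s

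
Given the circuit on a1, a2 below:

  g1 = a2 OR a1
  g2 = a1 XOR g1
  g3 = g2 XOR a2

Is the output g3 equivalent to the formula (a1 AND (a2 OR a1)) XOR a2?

No

g1 = a2 OR a1
g2 = a1 XOR g1 = a1 XOR (a2 OR a1)
g3 = g2 XOR a2 = (a1 XOR (a2 OR a1)) XOR a2
At a1=0, a2=1: circuit gives 0, formula gives 1.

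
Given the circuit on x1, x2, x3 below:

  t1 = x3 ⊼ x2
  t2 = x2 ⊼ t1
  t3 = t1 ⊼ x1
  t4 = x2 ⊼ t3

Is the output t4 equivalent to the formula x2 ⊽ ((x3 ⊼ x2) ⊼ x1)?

No

t1 = x3 ⊼ x2
t3 = t1 ⊼ x1 = (x3 ⊼ x2) ⊼ x1
t4 = x2 ⊼ t3 = x2 ⊼ ((x3 ⊼ x2) ⊼ x1)
At x1=0, x2=0, x3=0: circuit gives 1, formula gives 0.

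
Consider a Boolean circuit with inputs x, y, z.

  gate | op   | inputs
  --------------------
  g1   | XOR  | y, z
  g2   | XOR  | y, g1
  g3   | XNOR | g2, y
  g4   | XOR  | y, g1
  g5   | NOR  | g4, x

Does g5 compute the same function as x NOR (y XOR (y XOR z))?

g1 = y XOR z
g4 = y XOR g1 = y XOR (y XOR z)
g5 = g4 NOR x = (y XOR (y XOR z)) NOR x
At x=0, y=0, z=1: circuit gives 0, formula gives 0.
At x=0, y=0, z=0: circuit gives 1, formula gives 1.
Agrees on all 8 inputs.

Yes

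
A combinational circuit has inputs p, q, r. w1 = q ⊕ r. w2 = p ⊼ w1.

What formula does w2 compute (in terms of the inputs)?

p ⊼ (q ⊕ r)

w1 = q ⊕ r
w2 = p ⊼ w1 = p ⊼ (q ⊕ r)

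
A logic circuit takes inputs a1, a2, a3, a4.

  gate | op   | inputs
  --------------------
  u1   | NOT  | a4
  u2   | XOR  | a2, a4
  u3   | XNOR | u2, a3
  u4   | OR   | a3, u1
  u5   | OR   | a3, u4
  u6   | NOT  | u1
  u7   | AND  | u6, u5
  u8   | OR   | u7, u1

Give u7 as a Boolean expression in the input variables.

u1 = NOT a4
u4 = a3 OR u1 = a3 OR NOT a4
u5 = a3 OR u4 = a3 OR (a3 OR NOT a4)
u6 = NOT u1 = NOT NOT a4
u7 = u6 AND u5 = NOT NOT a4 AND (a3 OR (a3 OR NOT a4))

NOT NOT a4 AND (a3 OR (a3 OR NOT a4))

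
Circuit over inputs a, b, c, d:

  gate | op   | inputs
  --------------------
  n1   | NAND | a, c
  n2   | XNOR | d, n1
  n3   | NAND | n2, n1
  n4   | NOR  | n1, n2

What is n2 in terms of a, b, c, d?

n1 = a NAND c
n2 = d XNOR n1 = d XNOR (a NAND c)

d XNOR (a NAND c)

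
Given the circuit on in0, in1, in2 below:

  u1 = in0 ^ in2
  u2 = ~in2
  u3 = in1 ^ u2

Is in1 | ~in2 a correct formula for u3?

u2 = ~in2
u3 = in1 ^ u2 = in1 ^ ~in2
At in0=0, in1=1, in2=0: circuit gives 0, formula gives 1.

No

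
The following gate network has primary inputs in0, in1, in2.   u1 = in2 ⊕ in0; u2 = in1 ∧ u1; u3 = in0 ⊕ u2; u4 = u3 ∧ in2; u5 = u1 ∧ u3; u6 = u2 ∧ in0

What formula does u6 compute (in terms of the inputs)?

u1 = in2 ⊕ in0
u2 = in1 ∧ u1 = in1 ∧ (in2 ⊕ in0)
u6 = u2 ∧ in0 = (in1 ∧ (in2 ⊕ in0)) ∧ in0

(in1 ∧ (in2 ⊕ in0)) ∧ in0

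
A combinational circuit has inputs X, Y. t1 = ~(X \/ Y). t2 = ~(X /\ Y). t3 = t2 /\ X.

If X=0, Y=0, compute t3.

t2 = ~(0 /\ 0) = 1
t3 = 1 /\ 0 = 0

0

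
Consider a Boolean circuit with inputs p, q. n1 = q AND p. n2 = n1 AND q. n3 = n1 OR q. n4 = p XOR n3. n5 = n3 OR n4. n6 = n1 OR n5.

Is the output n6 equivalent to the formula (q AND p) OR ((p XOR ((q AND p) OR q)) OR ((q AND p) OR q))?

Yes

n1 = q AND p
n3 = n1 OR q = (q AND p) OR q
n4 = p XOR n3 = p XOR ((q AND p) OR q)
n5 = n3 OR n4 = ((q AND p) OR q) OR (p XOR ((q AND p) OR q))
n6 = n1 OR n5 = (q AND p) OR (((q AND p) OR q) OR (p XOR ((q AND p) OR q)))
At p=0, q=0: circuit gives 0, formula gives 0.
At p=0, q=1: circuit gives 1, formula gives 1.
Agrees on all 4 inputs.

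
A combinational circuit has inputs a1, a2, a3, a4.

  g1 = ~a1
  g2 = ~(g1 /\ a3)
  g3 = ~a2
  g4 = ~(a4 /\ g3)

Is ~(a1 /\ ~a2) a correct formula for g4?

g3 = ~a2
g4 = ~(a4 /\ g3) = ~(a4 /\ ~a2)
At a1=0, a2=0, a3=0, a4=1: circuit gives 0, formula gives 1.

No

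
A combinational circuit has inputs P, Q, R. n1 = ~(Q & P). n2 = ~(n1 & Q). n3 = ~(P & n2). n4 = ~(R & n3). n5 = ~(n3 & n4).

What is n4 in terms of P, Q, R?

~(R & (~(P & (~((~(Q & P)) & Q)))))

n1 = ~(Q & P)
n2 = ~(n1 & Q) = ~((~(Q & P)) & Q)
n3 = ~(P & n2) = ~(P & (~((~(Q & P)) & Q)))
n4 = ~(R & n3) = ~(R & (~(P & (~((~(Q & P)) & Q)))))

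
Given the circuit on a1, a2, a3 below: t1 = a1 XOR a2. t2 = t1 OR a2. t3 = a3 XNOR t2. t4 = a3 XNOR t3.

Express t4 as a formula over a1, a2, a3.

a3 XNOR (a3 XNOR ((a1 XOR a2) OR a2))

t1 = a1 XOR a2
t2 = t1 OR a2 = (a1 XOR a2) OR a2
t3 = a3 XNOR t2 = a3 XNOR ((a1 XOR a2) OR a2)
t4 = a3 XNOR t3 = a3 XNOR (a3 XNOR ((a1 XOR a2) OR a2))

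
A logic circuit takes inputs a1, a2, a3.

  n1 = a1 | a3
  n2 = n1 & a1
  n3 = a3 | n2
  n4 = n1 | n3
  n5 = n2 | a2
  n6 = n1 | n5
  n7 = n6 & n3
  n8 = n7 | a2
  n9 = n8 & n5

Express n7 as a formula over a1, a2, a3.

((a1 | a3) | (((a1 | a3) & a1) | a2)) & (a3 | ((a1 | a3) & a1))

n1 = a1 | a3
n2 = n1 & a1 = (a1 | a3) & a1
n3 = a3 | n2 = a3 | ((a1 | a3) & a1)
n5 = n2 | a2 = ((a1 | a3) & a1) | a2
n6 = n1 | n5 = (a1 | a3) | (((a1 | a3) & a1) | a2)
n7 = n6 & n3 = ((a1 | a3) | (((a1 | a3) & a1) | a2)) & (a3 | ((a1 | a3) & a1))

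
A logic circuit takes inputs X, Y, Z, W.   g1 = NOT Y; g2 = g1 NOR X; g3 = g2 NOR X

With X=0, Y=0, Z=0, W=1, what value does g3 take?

1

g1 = NOT 0 = 1
g2 = 1 NOR 0 = 0
g3 = 0 NOR 0 = 1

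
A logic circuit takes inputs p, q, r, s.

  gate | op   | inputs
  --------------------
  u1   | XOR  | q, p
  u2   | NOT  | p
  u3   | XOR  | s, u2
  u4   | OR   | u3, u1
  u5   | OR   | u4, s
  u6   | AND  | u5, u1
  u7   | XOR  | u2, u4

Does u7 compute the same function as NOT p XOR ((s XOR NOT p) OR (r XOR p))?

No

u1 = q XOR p
u2 = NOT p
u3 = s XOR u2 = s XOR NOT p
u4 = u3 OR u1 = (s XOR NOT p) OR (q XOR p)
u7 = u2 XOR u4 = NOT p XOR ((s XOR NOT p) OR (q XOR p))
At p=0, q=0, r=1, s=1: circuit gives 1, formula gives 0.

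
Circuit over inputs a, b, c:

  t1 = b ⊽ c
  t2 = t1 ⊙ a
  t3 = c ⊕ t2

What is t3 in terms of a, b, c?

t1 = b ⊽ c
t2 = t1 ⊙ a = (b ⊽ c) ⊙ a
t3 = c ⊕ t2 = c ⊕ ((b ⊽ c) ⊙ a)

c ⊕ ((b ⊽ c) ⊙ a)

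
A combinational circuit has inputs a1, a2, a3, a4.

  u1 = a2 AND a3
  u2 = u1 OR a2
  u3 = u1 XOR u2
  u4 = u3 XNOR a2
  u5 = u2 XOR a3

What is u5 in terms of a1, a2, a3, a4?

u1 = a2 AND a3
u2 = u1 OR a2 = (a2 AND a3) OR a2
u5 = u2 XOR a3 = ((a2 AND a3) OR a2) XOR a3

((a2 AND a3) OR a2) XOR a3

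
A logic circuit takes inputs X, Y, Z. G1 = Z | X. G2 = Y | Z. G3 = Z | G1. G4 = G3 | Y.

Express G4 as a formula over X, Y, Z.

(Z | (Z | X)) | Y

G1 = Z | X
G3 = Z | G1 = Z | (Z | X)
G4 = G3 | Y = (Z | (Z | X)) | Y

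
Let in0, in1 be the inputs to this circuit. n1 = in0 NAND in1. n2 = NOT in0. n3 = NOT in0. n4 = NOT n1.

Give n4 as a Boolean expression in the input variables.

n1 = in0 NAND in1
n4 = NOT n1 = NOT (in0 NAND in1)

NOT (in0 NAND in1)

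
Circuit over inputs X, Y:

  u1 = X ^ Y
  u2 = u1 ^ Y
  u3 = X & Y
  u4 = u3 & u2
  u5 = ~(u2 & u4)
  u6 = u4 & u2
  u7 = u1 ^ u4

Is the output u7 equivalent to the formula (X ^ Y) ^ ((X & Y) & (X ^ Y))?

No

u1 = X ^ Y
u2 = u1 ^ Y = (X ^ Y) ^ Y
u3 = X & Y
u4 = u3 & u2 = (X & Y) & ((X ^ Y) ^ Y)
u7 = u1 ^ u4 = (X ^ Y) ^ ((X & Y) & ((X ^ Y) ^ Y))
At X=1, Y=1: circuit gives 1, formula gives 0.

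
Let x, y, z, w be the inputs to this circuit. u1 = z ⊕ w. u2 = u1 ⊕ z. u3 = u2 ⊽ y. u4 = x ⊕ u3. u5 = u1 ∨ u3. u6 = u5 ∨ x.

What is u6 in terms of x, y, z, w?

((z ⊕ w) ∨ (((z ⊕ w) ⊕ z) ⊽ y)) ∨ x

u1 = z ⊕ w
u2 = u1 ⊕ z = (z ⊕ w) ⊕ z
u3 = u2 ⊽ y = ((z ⊕ w) ⊕ z) ⊽ y
u5 = u1 ∨ u3 = (z ⊕ w) ∨ (((z ⊕ w) ⊕ z) ⊽ y)
u6 = u5 ∨ x = ((z ⊕ w) ∨ (((z ⊕ w) ⊕ z) ⊽ y)) ∨ x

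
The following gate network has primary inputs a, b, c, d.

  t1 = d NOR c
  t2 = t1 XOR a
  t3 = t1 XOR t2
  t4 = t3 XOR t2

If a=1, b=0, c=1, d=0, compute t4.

t1 = 0 NOR 1 = 0
t2 = 0 XOR 1 = 1
t3 = 0 XOR 1 = 1
t4 = 1 XOR 1 = 0

0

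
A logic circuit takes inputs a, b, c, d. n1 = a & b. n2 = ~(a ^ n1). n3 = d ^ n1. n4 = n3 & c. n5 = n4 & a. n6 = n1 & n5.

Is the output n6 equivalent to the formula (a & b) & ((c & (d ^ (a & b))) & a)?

Yes

n1 = a & b
n3 = d ^ n1 = d ^ (a & b)
n4 = n3 & c = (d ^ (a & b)) & c
n5 = n4 & a = ((d ^ (a & b)) & c) & a
n6 = n1 & n5 = (a & b) & (((d ^ (a & b)) & c) & a)
At a=0, b=0, c=0, d=0: circuit gives 0, formula gives 0.
At a=1, b=1, c=1, d=0: circuit gives 1, formula gives 1.
Agrees on all 16 inputs.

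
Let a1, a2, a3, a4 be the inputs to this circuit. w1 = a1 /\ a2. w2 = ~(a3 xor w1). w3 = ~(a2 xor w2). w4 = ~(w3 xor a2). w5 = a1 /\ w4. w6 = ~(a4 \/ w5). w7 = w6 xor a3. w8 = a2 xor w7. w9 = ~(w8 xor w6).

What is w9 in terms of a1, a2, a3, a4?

~((a2 xor ((~(a4 \/ (a1 /\ (~((~(a2 xor (~(a3 xor (a1 /\ a2))))) xor a2))))) xor a3)) xor (~(a4 \/ (a1 /\ (~((~(a2 xor (~(a3 xor (a1 /\ a2))))) xor a2))))))

w1 = a1 /\ a2
w2 = ~(a3 xor w1) = ~(a3 xor (a1 /\ a2))
w3 = ~(a2 xor w2) = ~(a2 xor (~(a3 xor (a1 /\ a2))))
w4 = ~(w3 xor a2) = ~((~(a2 xor (~(a3 xor (a1 /\ a2))))) xor a2)
w5 = a1 /\ w4 = a1 /\ (~((~(a2 xor (~(a3 xor (a1 /\ a2))))) xor a2))
w6 = ~(a4 \/ w5) = ~(a4 \/ (a1 /\ (~((~(a2 xor (~(a3 xor (a1 /\ a2))))) xor a2))))
w7 = w6 xor a3 = (~(a4 \/ (a1 /\ (~((~(a2 xor (~(a3 xor (a1 /\ a2))))) xor a2))))) xor a3
w8 = a2 xor w7 = a2 xor ((~(a4 \/ (a1 /\ (~((~(a2 xor (~(a3 xor (a1 /\ a2))))) xor a2))))) xor a3)
w9 = ~(w8 xor w6) = ~((a2 xor ((~(a4 \/ (a1 /\ (~((~(a2 xor (~(a3 xor (a1 /\ a2))))) xor a2))))) xor a3)) xor (~(a4 \/ (a1 /\ (~((~(a2 xor (~(a3 xor (a1 /\ a2))))) xor a2))))))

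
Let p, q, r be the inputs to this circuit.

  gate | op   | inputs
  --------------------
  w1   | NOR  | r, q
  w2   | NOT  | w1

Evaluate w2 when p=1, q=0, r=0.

0

w1 = 0 NOR 0 = 1
w2 = NOT 1 = 0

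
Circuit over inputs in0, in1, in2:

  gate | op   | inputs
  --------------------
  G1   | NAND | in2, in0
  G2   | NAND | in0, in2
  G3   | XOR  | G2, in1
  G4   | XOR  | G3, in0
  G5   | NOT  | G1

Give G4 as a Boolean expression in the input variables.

((in0 NAND in2) XOR in1) XOR in0

G2 = in0 NAND in2
G3 = G2 XOR in1 = (in0 NAND in2) XOR in1
G4 = G3 XOR in0 = ((in0 NAND in2) XOR in1) XOR in0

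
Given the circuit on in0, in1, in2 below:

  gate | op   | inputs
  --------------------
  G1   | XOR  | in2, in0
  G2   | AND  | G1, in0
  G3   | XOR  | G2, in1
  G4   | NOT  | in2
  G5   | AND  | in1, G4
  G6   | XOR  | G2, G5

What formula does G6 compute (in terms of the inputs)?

((in2 XOR in0) AND in0) XOR (in1 AND NOT in2)

G1 = in2 XOR in0
G2 = G1 AND in0 = (in2 XOR in0) AND in0
G4 = NOT in2
G5 = in1 AND G4 = in1 AND NOT in2
G6 = G2 XOR G5 = ((in2 XOR in0) AND in0) XOR (in1 AND NOT in2)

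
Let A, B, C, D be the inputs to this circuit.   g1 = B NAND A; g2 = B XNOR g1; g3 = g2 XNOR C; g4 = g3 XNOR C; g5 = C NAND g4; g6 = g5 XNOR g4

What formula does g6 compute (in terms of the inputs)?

g1 = B NAND A
g2 = B XNOR g1 = B XNOR (B NAND A)
g3 = g2 XNOR C = (B XNOR (B NAND A)) XNOR C
g4 = g3 XNOR C = ((B XNOR (B NAND A)) XNOR C) XNOR C
g5 = C NAND g4 = C NAND (((B XNOR (B NAND A)) XNOR C) XNOR C)
g6 = g5 XNOR g4 = (C NAND (((B XNOR (B NAND A)) XNOR C) XNOR C)) XNOR (((B XNOR (B NAND A)) XNOR C) XNOR C)

(C NAND (((B XNOR (B NAND A)) XNOR C) XNOR C)) XNOR (((B XNOR (B NAND A)) XNOR C) XNOR C)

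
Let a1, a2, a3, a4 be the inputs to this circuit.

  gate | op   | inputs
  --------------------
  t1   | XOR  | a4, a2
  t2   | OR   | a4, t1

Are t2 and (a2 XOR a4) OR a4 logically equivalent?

Yes

t1 = a4 XOR a2
t2 = a4 OR t1 = a4 OR (a4 XOR a2)
At a1=0, a2=0, a3=0, a4=0: circuit gives 0, formula gives 0.
At a1=0, a2=0, a3=0, a4=1: circuit gives 1, formula gives 1.
Agrees on all 16 inputs.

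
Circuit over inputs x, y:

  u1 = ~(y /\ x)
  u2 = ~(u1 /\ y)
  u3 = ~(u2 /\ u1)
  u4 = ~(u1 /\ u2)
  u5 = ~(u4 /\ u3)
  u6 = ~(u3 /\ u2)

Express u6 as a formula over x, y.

~((~((~((~(y /\ x)) /\ y)) /\ (~(y /\ x)))) /\ (~((~(y /\ x)) /\ y)))

u1 = ~(y /\ x)
u2 = ~(u1 /\ y) = ~((~(y /\ x)) /\ y)
u3 = ~(u2 /\ u1) = ~((~((~(y /\ x)) /\ y)) /\ (~(y /\ x)))
u6 = ~(u3 /\ u2) = ~((~((~((~(y /\ x)) /\ y)) /\ (~(y /\ x)))) /\ (~((~(y /\ x)) /\ y)))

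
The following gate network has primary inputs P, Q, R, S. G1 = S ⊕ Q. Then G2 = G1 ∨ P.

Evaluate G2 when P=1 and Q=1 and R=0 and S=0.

1

G1 = 0 ⊕ 1 = 1
G2 = 1 ∨ 1 = 1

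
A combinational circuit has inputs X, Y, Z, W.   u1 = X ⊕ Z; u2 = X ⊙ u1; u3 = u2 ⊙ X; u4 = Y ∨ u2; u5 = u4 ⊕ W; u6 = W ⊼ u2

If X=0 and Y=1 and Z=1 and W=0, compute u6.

1

u1 = 0 ⊕ 1 = 1
u2 = 0 ⊙ 1 = 0
u6 = 0 ⊼ 0 = 1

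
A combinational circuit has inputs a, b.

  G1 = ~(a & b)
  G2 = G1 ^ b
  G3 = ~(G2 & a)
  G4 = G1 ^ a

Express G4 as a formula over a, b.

(~(a & b)) ^ a

G1 = ~(a & b)
G4 = G1 ^ a = (~(a & b)) ^ a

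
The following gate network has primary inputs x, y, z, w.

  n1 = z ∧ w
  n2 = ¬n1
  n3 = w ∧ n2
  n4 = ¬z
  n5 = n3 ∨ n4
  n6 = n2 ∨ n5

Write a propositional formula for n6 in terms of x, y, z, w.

n1 = z ∧ w
n2 = ¬n1 = ¬(z ∧ w)
n3 = w ∧ n2 = w ∧ ¬(z ∧ w)
n4 = ¬z
n5 = n3 ∨ n4 = (w ∧ ¬(z ∧ w)) ∨ ¬z
n6 = n2 ∨ n5 = ¬(z ∧ w) ∨ ((w ∧ ¬(z ∧ w)) ∨ ¬z)

¬(z ∧ w) ∨ ((w ∧ ¬(z ∧ w)) ∨ ¬z)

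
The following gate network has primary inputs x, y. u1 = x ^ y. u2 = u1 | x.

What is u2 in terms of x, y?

u1 = x ^ y
u2 = u1 | x = (x ^ y) | x

(x ^ y) | x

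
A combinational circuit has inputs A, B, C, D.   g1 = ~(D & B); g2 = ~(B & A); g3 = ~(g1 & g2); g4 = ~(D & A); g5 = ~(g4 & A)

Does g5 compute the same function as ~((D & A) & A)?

g4 = ~(D & A)
g5 = ~(g4 & A) = ~((~(D & A)) & A)
At A=1, B=0, C=0, D=0: circuit gives 0, formula gives 1.

No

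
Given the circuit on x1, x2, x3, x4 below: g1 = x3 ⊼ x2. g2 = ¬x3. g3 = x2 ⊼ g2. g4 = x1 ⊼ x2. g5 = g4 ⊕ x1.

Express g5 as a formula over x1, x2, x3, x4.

g4 = x1 ⊼ x2
g5 = g4 ⊕ x1 = (x1 ⊼ x2) ⊕ x1

(x1 ⊼ x2) ⊕ x1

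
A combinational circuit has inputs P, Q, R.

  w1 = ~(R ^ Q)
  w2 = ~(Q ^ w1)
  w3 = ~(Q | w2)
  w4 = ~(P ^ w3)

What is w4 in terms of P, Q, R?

~(P ^ (~(Q | (~(Q ^ (~(R ^ Q)))))))

w1 = ~(R ^ Q)
w2 = ~(Q ^ w1) = ~(Q ^ (~(R ^ Q)))
w3 = ~(Q | w2) = ~(Q | (~(Q ^ (~(R ^ Q)))))
w4 = ~(P ^ w3) = ~(P ^ (~(Q | (~(Q ^ (~(R ^ Q)))))))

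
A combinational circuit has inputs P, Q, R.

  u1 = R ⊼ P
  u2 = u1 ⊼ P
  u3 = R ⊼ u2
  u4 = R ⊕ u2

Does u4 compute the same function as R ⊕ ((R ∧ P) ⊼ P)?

No

u1 = R ⊼ P
u2 = u1 ⊼ P = (R ⊼ P) ⊼ P
u4 = R ⊕ u2 = R ⊕ ((R ⊼ P) ⊼ P)
At P=1, Q=0, R=0: circuit gives 0, formula gives 1.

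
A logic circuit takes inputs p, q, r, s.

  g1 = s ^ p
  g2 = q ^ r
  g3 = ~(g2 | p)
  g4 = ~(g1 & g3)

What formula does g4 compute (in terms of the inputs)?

~((s ^ p) & (~((q ^ r) | p)))

g1 = s ^ p
g2 = q ^ r
g3 = ~(g2 | p) = ~((q ^ r) | p)
g4 = ~(g1 & g3) = ~((s ^ p) & (~((q ^ r) | p)))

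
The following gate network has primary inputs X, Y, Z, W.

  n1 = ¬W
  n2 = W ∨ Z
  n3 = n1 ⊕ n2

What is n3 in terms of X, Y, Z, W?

n1 = ¬W
n2 = W ∨ Z
n3 = n1 ⊕ n2 = ¬W ⊕ (W ∨ Z)

¬W ⊕ (W ∨ Z)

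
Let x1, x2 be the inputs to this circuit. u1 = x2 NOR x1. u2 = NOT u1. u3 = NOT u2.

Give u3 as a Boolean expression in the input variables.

NOT NOT (x2 NOR x1)

u1 = x2 NOR x1
u2 = NOT u1 = NOT (x2 NOR x1)
u3 = NOT u2 = NOT NOT (x2 NOR x1)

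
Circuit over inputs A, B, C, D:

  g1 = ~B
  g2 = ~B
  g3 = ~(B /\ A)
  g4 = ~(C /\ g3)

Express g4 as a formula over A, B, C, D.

g3 = ~(B /\ A)
g4 = ~(C /\ g3) = ~(C /\ (~(B /\ A)))

~(C /\ (~(B /\ A)))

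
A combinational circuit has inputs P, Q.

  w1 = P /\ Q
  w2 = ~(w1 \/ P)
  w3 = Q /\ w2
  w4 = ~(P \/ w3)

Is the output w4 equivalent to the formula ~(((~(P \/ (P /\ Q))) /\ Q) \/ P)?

Yes

w1 = P /\ Q
w2 = ~(w1 \/ P) = ~((P /\ Q) \/ P)
w3 = Q /\ w2 = Q /\ (~((P /\ Q) \/ P))
w4 = ~(P \/ w3) = ~(P \/ (Q /\ (~((P /\ Q) \/ P))))
At P=0, Q=1: circuit gives 0, formula gives 0.
At P=0, Q=0: circuit gives 1, formula gives 1.
Agrees on all 4 inputs.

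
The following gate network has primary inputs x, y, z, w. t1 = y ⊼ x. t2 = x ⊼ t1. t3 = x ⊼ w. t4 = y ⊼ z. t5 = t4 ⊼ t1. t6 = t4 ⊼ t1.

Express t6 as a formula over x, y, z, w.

(y ⊼ z) ⊼ (y ⊼ x)

t1 = y ⊼ x
t4 = y ⊼ z
t6 = t4 ⊼ t1 = (y ⊼ z) ⊼ (y ⊼ x)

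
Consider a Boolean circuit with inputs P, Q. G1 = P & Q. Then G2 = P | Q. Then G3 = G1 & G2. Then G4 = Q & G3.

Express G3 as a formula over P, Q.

(P & Q) & (P | Q)

G1 = P & Q
G2 = P | Q
G3 = G1 & G2 = (P & Q) & (P | Q)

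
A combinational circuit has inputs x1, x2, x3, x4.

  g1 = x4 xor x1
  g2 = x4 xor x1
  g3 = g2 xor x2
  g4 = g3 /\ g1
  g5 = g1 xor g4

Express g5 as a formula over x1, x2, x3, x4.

g1 = x4 xor x1
g2 = x4 xor x1
g3 = g2 xor x2 = (x4 xor x1) xor x2
g4 = g3 /\ g1 = ((x4 xor x1) xor x2) /\ (x4 xor x1)
g5 = g1 xor g4 = (x4 xor x1) xor (((x4 xor x1) xor x2) /\ (x4 xor x1))

(x4 xor x1) xor (((x4 xor x1) xor x2) /\ (x4 xor x1))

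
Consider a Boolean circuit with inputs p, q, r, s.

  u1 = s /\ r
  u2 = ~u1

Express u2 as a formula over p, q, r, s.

~(s /\ r)

u1 = s /\ r
u2 = ~u1 = ~(s /\ r)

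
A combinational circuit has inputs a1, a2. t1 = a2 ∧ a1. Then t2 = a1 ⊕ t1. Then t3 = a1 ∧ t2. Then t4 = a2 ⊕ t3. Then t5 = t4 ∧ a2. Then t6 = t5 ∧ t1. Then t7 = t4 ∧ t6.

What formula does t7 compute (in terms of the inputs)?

t1 = a2 ∧ a1
t2 = a1 ⊕ t1 = a1 ⊕ (a2 ∧ a1)
t3 = a1 ∧ t2 = a1 ∧ (a1 ⊕ (a2 ∧ a1))
t4 = a2 ⊕ t3 = a2 ⊕ (a1 ∧ (a1 ⊕ (a2 ∧ a1)))
t5 = t4 ∧ a2 = (a2 ⊕ (a1 ∧ (a1 ⊕ (a2 ∧ a1)))) ∧ a2
t6 = t5 ∧ t1 = ((a2 ⊕ (a1 ∧ (a1 ⊕ (a2 ∧ a1)))) ∧ a2) ∧ (a2 ∧ a1)
t7 = t4 ∧ t6 = (a2 ⊕ (a1 ∧ (a1 ⊕ (a2 ∧ a1)))) ∧ (((a2 ⊕ (a1 ∧ (a1 ⊕ (a2 ∧ a1)))) ∧ a2) ∧ (a2 ∧ a1))

(a2 ⊕ (a1 ∧ (a1 ⊕ (a2 ∧ a1)))) ∧ (((a2 ⊕ (a1 ∧ (a1 ⊕ (a2 ∧ a1)))) ∧ a2) ∧ (a2 ∧ a1))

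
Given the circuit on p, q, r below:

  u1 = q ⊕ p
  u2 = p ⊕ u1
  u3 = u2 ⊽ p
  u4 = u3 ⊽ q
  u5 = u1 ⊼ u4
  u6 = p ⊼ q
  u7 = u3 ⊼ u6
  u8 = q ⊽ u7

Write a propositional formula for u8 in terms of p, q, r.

u1 = q ⊕ p
u2 = p ⊕ u1 = p ⊕ (q ⊕ p)
u3 = u2 ⊽ p = (p ⊕ (q ⊕ p)) ⊽ p
u6 = p ⊼ q
u7 = u3 ⊼ u6 = ((p ⊕ (q ⊕ p)) ⊽ p) ⊼ (p ⊼ q)
u8 = q ⊽ u7 = q ⊽ (((p ⊕ (q ⊕ p)) ⊽ p) ⊼ (p ⊼ q))

q ⊽ (((p ⊕ (q ⊕ p)) ⊽ p) ⊼ (p ⊼ q))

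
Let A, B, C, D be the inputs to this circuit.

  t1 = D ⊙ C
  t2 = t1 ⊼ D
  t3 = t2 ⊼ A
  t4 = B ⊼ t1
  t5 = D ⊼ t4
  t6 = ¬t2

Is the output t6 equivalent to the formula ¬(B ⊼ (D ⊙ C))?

No

t1 = D ⊙ C
t2 = t1 ⊼ D = (D ⊙ C) ⊼ D
t6 = ¬t2 = ¬((D ⊙ C) ⊼ D)
At A=0, B=0, C=1, D=1: circuit gives 1, formula gives 0.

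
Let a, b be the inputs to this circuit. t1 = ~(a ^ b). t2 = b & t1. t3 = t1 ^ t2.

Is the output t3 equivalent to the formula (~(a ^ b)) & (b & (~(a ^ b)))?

t1 = ~(a ^ b)
t2 = b & t1 = b & (~(a ^ b))
t3 = t1 ^ t2 = (~(a ^ b)) ^ (b & (~(a ^ b)))
At a=0, b=0: circuit gives 1, formula gives 0.

No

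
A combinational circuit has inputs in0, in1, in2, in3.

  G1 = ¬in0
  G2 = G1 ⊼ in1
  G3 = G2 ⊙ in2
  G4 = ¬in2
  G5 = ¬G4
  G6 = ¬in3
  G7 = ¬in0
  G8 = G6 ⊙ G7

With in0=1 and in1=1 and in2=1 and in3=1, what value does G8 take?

1

G6 = ¬1 = 0
G7 = ¬1 = 0
G8 = 0 ⊙ 0 = 1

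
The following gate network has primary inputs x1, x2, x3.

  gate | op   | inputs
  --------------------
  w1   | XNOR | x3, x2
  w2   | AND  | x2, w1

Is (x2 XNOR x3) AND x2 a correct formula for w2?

Yes

w1 = x3 XNOR x2
w2 = x2 AND w1 = x2 AND (x3 XNOR x2)
At x1=0, x2=0, x3=0: circuit gives 0, formula gives 0.
At x1=0, x2=1, x3=1: circuit gives 1, formula gives 1.
Agrees on all 8 inputs.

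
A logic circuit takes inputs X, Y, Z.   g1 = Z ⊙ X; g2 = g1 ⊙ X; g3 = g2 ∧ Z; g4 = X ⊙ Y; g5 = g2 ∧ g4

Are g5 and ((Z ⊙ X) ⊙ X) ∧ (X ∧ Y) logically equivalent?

No

g1 = Z ⊙ X
g2 = g1 ⊙ X = (Z ⊙ X) ⊙ X
g4 = X ⊙ Y
g5 = g2 ∧ g4 = ((Z ⊙ X) ⊙ X) ∧ (X ⊙ Y)
At X=0, Y=0, Z=1: circuit gives 1, formula gives 0.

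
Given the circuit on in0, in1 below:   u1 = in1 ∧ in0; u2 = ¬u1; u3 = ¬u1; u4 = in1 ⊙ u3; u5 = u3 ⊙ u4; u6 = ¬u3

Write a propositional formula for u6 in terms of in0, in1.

¬¬(in1 ∧ in0)

u1 = in1 ∧ in0
u3 = ¬u1 = ¬(in1 ∧ in0)
u6 = ¬u3 = ¬¬(in1 ∧ in0)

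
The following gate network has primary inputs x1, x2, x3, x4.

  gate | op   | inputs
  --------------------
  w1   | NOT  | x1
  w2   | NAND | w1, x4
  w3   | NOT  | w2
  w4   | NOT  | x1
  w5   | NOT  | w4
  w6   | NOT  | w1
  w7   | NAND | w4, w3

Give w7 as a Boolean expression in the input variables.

w1 = NOT x1
w2 = w1 NAND x4 = NOT x1 NAND x4
w3 = NOT w2 = NOT (NOT x1 NAND x4)
w4 = NOT x1
w7 = w4 NAND w3 = NOT x1 NAND NOT (NOT x1 NAND x4)

NOT x1 NAND NOT (NOT x1 NAND x4)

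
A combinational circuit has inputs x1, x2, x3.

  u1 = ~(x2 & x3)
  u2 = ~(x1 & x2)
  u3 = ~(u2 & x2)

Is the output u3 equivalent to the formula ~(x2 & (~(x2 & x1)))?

Yes

u2 = ~(x1 & x2)
u3 = ~(u2 & x2) = ~((~(x1 & x2)) & x2)
At x1=0, x2=1, x3=0: circuit gives 0, formula gives 0.
At x1=0, x2=0, x3=0: circuit gives 1, formula gives 1.
Agrees on all 8 inputs.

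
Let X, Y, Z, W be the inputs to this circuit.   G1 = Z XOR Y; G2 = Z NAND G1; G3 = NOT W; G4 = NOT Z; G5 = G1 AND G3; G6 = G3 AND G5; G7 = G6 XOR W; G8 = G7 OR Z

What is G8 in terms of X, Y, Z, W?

G1 = Z XOR Y
G3 = NOT W
G5 = G1 AND G3 = (Z XOR Y) AND NOT W
G6 = G3 AND G5 = NOT W AND ((Z XOR Y) AND NOT W)
G7 = G6 XOR W = (NOT W AND ((Z XOR Y) AND NOT W)) XOR W
G8 = G7 OR Z = ((NOT W AND ((Z XOR Y) AND NOT W)) XOR W) OR Z

((NOT W AND ((Z XOR Y) AND NOT W)) XOR W) OR Z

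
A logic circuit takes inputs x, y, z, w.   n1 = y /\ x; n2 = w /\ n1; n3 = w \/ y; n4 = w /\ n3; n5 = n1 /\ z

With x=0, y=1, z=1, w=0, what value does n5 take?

0

n1 = 1 /\ 0 = 0
n5 = 0 /\ 1 = 0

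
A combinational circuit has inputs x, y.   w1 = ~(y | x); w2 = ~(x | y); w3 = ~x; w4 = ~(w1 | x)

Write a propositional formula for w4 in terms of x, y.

w1 = ~(y | x)
w4 = ~(w1 | x) = ~((~(y | x)) | x)

~((~(y | x)) | x)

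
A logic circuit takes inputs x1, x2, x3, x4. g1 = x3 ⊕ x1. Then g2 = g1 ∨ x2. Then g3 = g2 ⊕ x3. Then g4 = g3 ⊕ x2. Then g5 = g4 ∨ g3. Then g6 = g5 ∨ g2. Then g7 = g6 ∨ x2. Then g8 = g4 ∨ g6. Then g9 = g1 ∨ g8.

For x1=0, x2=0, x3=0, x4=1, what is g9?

g1 = 0 ⊕ 0 = 0
g2 = 0 ∨ 0 = 0
g3 = 0 ⊕ 0 = 0
g4 = 0 ⊕ 0 = 0
g5 = 0 ∨ 0 = 0
g6 = 0 ∨ 0 = 0
g8 = 0 ∨ 0 = 0
g9 = 0 ∨ 0 = 0

0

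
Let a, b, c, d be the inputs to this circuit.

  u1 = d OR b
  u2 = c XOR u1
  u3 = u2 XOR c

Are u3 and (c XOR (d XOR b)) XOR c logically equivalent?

No

u1 = d OR b
u2 = c XOR u1 = c XOR (d OR b)
u3 = u2 XOR c = (c XOR (d OR b)) XOR c
At a=0, b=1, c=0, d=1: circuit gives 1, formula gives 0.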